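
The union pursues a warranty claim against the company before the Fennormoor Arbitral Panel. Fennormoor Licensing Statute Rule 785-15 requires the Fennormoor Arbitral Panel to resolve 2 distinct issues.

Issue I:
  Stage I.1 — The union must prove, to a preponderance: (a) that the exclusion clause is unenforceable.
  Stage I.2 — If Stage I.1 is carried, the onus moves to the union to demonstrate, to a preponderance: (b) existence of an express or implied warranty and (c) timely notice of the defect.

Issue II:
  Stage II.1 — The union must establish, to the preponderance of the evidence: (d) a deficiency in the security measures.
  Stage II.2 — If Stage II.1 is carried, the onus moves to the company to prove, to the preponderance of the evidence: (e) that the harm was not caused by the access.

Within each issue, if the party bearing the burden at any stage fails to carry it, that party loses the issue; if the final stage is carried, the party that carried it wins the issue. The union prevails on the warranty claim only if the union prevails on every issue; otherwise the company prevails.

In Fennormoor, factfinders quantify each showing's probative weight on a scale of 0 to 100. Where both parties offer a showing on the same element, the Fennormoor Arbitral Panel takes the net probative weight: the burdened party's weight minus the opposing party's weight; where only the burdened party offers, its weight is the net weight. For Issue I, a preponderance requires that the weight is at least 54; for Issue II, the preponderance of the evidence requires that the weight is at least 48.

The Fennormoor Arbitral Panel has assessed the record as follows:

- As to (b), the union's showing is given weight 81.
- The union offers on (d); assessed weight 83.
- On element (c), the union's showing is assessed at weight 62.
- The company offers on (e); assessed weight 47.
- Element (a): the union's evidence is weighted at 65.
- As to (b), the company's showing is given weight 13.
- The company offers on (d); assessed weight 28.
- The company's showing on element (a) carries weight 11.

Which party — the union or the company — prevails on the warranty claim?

— Issue I —
Stage I.1 (union, a preponderance, weight is at least 54): (a) net 65−11=54 ≥ 54 — meets.
  Stage I.1 carried; the burden remains with the union.
Stage I.2 (union, a preponderance, weight is at least 54): (b) net 81−13=68 ≥ 54 — meets; (c) 62 ≥ 54 — meets.
  Stage I.2 carried; the final stage is satisfied.
Every stage carried; the union prevails on this issue.
— Issue II —
At Stage II.1 the union must meet the preponderance of the evidence (weight is at least 48): on (d) the weight is 83 less the opposing 28 gives net 55, which does reach 48, so (d) meets the standard.
  Stage II.1 is satisfied; the onus moves to the company.
At Stage II.2 the company must meet the preponderance of the evidence (weight is at least 48): on (e) the weight is 47, < 48, so (e) does not meet the standard.
  Stage II.2 not carried; the company fails its burden.
The analysis ends at Stage II.2; the union prevails on this issue.
Per-issue: Issue I → union; Issue II → union. The union must prevail on every issue; overall, the union prevails.

union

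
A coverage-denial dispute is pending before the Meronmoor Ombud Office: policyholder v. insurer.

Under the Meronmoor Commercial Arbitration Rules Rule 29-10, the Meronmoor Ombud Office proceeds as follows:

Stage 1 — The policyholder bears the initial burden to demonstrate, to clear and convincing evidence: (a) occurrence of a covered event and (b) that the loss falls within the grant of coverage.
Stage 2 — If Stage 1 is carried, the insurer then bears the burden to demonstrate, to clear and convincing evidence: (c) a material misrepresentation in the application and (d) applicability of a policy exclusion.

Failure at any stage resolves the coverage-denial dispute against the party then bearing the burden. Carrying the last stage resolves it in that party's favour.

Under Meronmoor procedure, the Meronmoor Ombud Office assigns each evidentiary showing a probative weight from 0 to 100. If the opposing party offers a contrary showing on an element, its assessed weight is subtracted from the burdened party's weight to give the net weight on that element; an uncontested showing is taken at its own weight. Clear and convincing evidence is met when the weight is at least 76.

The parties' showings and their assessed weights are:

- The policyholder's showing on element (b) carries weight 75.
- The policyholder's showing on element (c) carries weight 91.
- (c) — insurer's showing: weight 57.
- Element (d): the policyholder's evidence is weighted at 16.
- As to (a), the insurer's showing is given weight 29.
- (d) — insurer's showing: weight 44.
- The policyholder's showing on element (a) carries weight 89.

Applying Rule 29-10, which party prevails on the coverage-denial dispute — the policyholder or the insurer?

insurer

Stage 1 — burden on policyholder; standard: clear and convincing evidence (weight is at least 76).
    (a): 89 − 29 = 60 < 76 [not met]
    (b): 75 < 76 [not met]
  The policyholder does not carry Stage 1.
The analysis ends at Stage 1; the insurer prevails.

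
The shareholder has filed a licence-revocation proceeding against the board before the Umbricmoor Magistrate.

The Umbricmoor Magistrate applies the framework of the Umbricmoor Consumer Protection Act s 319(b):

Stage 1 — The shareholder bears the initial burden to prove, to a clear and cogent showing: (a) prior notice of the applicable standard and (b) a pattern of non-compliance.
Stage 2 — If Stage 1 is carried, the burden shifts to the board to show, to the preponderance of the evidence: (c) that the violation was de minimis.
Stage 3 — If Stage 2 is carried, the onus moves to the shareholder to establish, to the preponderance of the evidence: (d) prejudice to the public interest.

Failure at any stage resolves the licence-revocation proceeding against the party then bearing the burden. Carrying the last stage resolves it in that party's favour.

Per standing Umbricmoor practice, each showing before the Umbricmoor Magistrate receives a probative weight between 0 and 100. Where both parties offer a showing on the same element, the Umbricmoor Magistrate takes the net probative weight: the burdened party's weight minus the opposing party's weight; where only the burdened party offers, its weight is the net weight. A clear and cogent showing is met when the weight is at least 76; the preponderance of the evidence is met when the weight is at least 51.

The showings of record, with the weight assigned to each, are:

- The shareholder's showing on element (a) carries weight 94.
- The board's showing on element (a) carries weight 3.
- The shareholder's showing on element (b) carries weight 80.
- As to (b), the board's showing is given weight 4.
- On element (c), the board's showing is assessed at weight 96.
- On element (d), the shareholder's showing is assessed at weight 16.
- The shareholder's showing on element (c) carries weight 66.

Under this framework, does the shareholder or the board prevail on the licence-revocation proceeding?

Stage 1 — burden on shareholder; standard: a clear and cogent showing (weight is at least 76).
    (a): 94 − 3 = 91 ≥ 76 [met]
    (b): 80 − 4 = 76 ≥ 76 [met]
  The shareholder carries Stage 1; the board now bears the burden.
Stage 2 — burden on board; standard: the preponderance of the evidence (weight is at least 51).
    (c): 96 − 66 = 30 < 51 [not met]
  Not every element is met, so the board fails to carry Stage 2.
So the shareholder prevails.

shareholder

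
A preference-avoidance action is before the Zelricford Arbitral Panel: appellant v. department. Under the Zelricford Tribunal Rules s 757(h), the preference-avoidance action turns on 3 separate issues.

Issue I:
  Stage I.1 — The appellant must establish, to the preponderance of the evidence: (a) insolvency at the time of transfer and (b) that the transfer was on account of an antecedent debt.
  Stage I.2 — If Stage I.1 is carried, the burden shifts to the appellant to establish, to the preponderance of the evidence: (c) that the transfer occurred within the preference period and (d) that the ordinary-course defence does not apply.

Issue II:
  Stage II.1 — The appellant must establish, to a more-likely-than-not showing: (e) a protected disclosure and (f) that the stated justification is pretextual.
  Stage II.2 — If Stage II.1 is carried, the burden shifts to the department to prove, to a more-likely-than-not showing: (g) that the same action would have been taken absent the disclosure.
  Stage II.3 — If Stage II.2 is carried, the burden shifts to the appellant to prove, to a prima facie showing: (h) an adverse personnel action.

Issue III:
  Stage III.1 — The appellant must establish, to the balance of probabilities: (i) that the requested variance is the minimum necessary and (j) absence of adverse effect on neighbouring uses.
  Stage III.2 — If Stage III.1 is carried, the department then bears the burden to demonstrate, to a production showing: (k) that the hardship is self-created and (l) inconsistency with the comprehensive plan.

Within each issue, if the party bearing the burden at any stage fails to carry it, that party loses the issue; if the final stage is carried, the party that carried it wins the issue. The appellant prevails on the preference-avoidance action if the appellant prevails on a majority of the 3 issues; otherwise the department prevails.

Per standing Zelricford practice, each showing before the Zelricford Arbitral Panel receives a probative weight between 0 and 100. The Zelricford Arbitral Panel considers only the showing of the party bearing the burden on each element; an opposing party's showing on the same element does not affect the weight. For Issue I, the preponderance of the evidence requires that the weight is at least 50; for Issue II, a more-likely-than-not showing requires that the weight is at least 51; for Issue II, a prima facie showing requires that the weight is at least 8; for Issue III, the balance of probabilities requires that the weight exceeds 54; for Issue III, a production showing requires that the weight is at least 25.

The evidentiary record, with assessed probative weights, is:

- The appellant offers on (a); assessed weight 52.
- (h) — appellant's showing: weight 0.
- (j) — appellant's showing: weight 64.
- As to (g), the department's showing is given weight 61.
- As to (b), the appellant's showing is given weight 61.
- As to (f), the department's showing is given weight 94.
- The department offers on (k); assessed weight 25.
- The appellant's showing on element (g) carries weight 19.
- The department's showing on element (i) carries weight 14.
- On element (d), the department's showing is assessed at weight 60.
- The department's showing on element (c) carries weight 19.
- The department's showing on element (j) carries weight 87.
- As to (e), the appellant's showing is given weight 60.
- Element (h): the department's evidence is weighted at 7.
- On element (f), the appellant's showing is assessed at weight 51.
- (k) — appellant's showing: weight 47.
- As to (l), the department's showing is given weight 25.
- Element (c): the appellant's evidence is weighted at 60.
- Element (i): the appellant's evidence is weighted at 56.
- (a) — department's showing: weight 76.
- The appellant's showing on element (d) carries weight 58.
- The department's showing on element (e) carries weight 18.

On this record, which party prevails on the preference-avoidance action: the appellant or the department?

department

— Issue I —
Stage I.1 — burden on appellant; standard: the preponderance of the evidence (weight is at least 50).
    (a): 52 (department's 76 disregarded) ≥ 50 [met]
    (b): 61 ≥ 50 [met]
  Stage I.1 is satisfied; the appellant continues to bear the burden.
Stage I.2 — burden on appellant; standard: the preponderance of the evidence (weight is at least 50).
    (c): 60 (department's 19 disregarded) ≥ 50 [met]
    (d): 58 (department's 60 disregarded) ≥ 50 [met]
  The appellant carries the last stage.
With every stage satisfied, the appellant prevails on this issue.
— Issue II —
Stage II.1 (appellant, a more-likely-than-not showing, weight is at least 51): (e) 60 (department's 18 disregarded) ≥ 51 — meets; (f) 51 (department's 94 disregarded) ≥ 51 — meets.
  The appellant carries Stage II.1; the department now bears the burden.
Stage II.2 (department, a more-likely-than-not showing, weight is at least 51): (g) 61 (appellant's 19 disregarded) ≥ 51 — meets.
  Stage II.2 carried; the burden shifts to the appellant.
Stage II.3 (appellant, a prima facie showing, weight is at least 8): (h) 0 (department's 7 disregarded) < 8 — fails.
  Not every element is met, so the appellant fails to carry Stage II.3.
The department prevails on this issue.
— Issue III —
Stage III.1 (appellant, the balance of probabilities, weight exceeds 54): (i) 56 (department's 14 disregarded) > 54 — meets; (j) 64 (department's 87 disregarded) > 54 — meets.
  The appellant carries Stage III.1; the department now bears the burden.
Stage III.2 (department, a production showing, weight is at least 25): (k) 25 (appellant's 47 disregarded) ≥ 25 — meets; (l) 25 ≥ 25 — meets.
  The department carries the last stage.
Every stage carried; the department prevails on this issue.
Per-issue: Issue I → appellant; Issue II → department; Issue III → department. The appellant must prevail on a majority of issues; overall, the department prevails.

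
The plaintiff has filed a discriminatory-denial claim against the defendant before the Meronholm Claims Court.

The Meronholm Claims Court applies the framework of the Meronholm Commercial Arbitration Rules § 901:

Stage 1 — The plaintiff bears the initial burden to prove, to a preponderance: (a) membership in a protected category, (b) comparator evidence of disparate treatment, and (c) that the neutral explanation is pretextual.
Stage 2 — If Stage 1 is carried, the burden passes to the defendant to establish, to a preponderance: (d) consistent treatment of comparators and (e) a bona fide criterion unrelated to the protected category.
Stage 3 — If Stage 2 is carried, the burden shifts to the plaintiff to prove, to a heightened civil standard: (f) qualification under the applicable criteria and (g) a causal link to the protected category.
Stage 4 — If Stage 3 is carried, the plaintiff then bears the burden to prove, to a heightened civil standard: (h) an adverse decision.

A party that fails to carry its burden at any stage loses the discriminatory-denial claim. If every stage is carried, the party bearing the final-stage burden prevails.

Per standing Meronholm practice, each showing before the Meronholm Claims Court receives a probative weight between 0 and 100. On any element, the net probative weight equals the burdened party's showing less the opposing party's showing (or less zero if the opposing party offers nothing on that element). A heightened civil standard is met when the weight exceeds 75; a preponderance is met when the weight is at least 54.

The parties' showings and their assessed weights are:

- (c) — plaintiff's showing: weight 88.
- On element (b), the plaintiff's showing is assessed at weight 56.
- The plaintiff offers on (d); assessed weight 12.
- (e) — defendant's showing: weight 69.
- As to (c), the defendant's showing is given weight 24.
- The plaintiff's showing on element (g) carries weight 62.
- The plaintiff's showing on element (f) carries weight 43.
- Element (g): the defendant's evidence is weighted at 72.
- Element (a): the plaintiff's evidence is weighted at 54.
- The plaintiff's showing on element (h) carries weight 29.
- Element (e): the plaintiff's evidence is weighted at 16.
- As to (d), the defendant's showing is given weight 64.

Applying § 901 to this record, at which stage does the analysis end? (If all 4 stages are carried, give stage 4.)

stage 2

Stage 1 (plaintiff, a preponderance, weight is at least 54): (a) 54 ≥ 54 — meets; (b) 56 ≥ 54 — meets; (c) net 88−24=64 ≥ 54 — meets.
  The plaintiff carries Stage 1; the defendant now bears the burden.
Stage 2 (defendant, a preponderance, weight is at least 54): (d) net 64−12=52 < 54 — fails; (e) net 69−16=53 < 54 — fails.
  Not every element is met, so the defendant fails to carry Stage 2.
So the plaintiff prevails.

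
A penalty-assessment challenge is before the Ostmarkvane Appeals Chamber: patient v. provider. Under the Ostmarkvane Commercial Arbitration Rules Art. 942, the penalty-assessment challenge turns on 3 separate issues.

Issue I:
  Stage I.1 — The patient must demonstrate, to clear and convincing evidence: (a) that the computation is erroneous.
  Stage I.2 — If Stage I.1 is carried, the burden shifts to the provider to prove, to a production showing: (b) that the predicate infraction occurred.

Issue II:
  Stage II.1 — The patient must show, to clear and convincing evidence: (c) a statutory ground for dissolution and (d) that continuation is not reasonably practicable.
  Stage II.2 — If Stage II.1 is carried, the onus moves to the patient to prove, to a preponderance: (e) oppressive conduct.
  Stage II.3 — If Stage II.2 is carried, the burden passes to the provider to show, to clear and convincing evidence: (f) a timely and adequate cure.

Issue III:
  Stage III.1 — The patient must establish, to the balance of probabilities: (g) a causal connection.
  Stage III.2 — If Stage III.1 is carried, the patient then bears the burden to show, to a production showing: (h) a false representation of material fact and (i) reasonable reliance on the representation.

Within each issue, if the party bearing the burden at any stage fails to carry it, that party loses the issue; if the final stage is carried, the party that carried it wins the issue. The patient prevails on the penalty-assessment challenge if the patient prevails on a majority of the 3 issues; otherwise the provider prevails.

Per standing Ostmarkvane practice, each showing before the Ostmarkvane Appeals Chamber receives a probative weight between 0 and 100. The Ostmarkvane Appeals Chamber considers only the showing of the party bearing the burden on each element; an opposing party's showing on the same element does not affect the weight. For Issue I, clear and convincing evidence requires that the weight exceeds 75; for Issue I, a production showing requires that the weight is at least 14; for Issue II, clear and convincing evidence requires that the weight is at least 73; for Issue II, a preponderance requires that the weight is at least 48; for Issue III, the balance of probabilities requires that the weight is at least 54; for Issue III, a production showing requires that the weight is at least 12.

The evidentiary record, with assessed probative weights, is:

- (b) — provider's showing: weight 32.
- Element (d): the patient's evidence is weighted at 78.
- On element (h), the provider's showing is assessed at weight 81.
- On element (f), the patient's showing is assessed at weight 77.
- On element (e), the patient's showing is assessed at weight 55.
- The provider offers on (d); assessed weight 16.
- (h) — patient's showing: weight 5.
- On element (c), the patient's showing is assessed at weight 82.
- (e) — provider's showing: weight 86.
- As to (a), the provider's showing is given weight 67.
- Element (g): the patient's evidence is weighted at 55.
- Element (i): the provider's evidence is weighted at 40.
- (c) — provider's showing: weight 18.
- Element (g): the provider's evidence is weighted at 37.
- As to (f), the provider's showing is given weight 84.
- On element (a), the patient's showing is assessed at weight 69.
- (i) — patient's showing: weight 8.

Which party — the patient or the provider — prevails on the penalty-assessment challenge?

provider

— Issue I —
At Stage I.1 the patient must meet clear and convincing evidence (weight exceeds 75): on (a) the weight is 69 (the provider's 67 is given no effect), ≤ 75, so (a) does not meet the standard.
  Stage I.1 not carried; the patient fails its burden.
The analysis ends at Stage I.1; the provider prevails on this issue.
— Issue II —
Stage II.1 — burden on patient; standard: clear and convincing evidence (weight is at least 73).
    (c): 82 (provider's 18 disregarded) ≥ 73 [met]
    (d): 78 (provider's 16 disregarded) ≥ 73 [met]
  All elements met. The patient retains the burden for Stage II.2.
Stage II.2 — burden on patient; standard: a preponderance (weight is at least 48).
    (e): 55 (provider's 86 disregarded) ≥ 48 [met]
  Stage II.2 is satisfied; the onus moves to the provider.
Stage II.3 — burden on provider; standard: clear and convincing evidence (weight is at least 73).
    (f): 84 (patient's 77 disregarded) ≥ 73 [met]
  Stage II.3 carried; the final stage is satisfied.
Every stage carried; the provider prevails on this issue.
— Issue III —
At Stage III.1 the patient must meet the balance of probabilities (weight is at least 54): on (g) the weight is 55 (the provider's 37 is given no effect), which does reach 54, so (g) meets the standard.
  Stage III.1 is satisfied; the patient continues to bear the burden.
At Stage III.2 the patient must meet a production showing (weight is at least 12): on (h) the weight is 5 (the provider's 81 is given no effect), which does not reach 12, so (h) does not meet the standard; on (i) the weight is 8 (the provider's 40 is given no effect), which does not reach 12, so (i) does not meet the standard.
  Not every element is met, so the patient fails to carry Stage III.2.
The analysis ends at Stage III.2; the provider prevails on this issue.
Per-issue: Issue I → provider; Issue II → provider; Issue III → provider. The patient must prevail on a majority of issues; overall, the provider prevails.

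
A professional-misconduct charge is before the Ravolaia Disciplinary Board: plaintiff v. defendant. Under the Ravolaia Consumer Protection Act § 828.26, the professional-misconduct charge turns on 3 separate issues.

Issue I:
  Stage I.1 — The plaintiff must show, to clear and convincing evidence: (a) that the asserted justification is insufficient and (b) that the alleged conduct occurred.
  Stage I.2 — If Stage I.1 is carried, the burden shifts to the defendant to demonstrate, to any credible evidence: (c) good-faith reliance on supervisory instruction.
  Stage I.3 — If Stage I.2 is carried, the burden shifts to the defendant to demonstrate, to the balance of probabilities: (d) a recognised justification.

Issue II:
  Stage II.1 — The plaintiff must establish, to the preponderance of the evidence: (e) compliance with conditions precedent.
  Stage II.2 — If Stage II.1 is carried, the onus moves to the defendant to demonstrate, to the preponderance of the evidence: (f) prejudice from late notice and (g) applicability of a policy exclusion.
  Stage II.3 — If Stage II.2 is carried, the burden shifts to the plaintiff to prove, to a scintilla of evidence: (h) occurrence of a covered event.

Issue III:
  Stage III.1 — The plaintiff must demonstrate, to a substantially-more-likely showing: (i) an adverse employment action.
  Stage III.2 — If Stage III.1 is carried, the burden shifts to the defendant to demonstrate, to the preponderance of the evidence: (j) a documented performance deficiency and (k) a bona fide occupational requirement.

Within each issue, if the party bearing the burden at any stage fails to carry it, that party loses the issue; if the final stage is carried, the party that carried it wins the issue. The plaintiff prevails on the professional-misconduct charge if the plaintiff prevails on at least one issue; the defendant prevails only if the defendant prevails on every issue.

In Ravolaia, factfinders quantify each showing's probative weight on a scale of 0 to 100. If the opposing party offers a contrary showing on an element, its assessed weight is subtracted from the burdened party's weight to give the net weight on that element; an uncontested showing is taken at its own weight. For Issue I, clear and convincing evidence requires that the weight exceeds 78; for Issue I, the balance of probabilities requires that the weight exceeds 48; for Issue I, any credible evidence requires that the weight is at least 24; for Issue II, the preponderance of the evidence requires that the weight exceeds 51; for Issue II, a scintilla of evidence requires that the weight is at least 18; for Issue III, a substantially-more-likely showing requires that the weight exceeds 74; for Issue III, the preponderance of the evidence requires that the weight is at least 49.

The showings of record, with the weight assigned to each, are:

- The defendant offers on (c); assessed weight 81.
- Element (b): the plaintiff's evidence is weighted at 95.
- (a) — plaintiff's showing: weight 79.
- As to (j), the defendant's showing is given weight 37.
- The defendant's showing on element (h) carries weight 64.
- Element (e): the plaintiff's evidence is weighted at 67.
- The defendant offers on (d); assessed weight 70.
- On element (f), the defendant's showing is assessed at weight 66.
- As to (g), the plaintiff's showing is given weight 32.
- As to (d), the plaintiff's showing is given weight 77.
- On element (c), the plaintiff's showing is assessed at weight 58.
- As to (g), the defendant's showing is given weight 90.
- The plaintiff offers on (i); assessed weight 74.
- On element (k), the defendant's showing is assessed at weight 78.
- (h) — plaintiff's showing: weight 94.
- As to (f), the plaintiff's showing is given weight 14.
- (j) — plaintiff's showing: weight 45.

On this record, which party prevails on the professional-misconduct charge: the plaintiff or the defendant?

plaintiff

— Issue I —
Stage I.1 — burden on plaintiff; standard: clear and convincing evidence (weight exceeds 78).
    (a): 79 > 78 [met]
    (b): 95 > 78 [met]
  Stage I.1 is satisfied; the onus moves to the defendant.
Stage I.2 — burden on defendant; standard: any credible evidence (weight is at least 24).
    (c): 81 − 58 = 23 < 24 [not met]
  Not every element is met, so the defendant fails to carry Stage I.2.
The analysis ends at Stage I.2; the plaintiff prevails on this issue.
— Issue II —
Stage II.1 — burden on plaintiff; standard: the preponderance of the evidence (weight exceeds 51).
    (e): 67 > 51 [met]
  All elements met. The burden passes to the defendant.
Stage II.2 — burden on defendant; standard: the preponderance of the evidence (weight exceeds 51).
    (f): 66 − 14 = 52 > 51 [met]
    (g): 90 − 32 = 58 > 51 [met]
  Stage II.2 carried; the burden shifts to the plaintiff.
Stage II.3 — burden on plaintiff; standard: a scintilla of evidence (weight is at least 18).
    (h): 94 − 64 = 30 ≥ 18 [met]
  All elements met at the final stage.
With every stage satisfied, the plaintiff prevails on this issue.
— Issue III —
At Stage III.1 the plaintiff must meet a substantially-more-likely showing (weight exceeds 74): on (i) the weight is 74, ≤ 74, so (i) does not meet the standard.
  Stage III.1 not carried; the plaintiff fails its burden.
So the defendant prevails on this issue.
Per-issue: Issue I → plaintiff; Issue II → plaintiff; Issue III → defendant. The plaintiff must prevail on at least one issue; overall, the plaintiff prevails.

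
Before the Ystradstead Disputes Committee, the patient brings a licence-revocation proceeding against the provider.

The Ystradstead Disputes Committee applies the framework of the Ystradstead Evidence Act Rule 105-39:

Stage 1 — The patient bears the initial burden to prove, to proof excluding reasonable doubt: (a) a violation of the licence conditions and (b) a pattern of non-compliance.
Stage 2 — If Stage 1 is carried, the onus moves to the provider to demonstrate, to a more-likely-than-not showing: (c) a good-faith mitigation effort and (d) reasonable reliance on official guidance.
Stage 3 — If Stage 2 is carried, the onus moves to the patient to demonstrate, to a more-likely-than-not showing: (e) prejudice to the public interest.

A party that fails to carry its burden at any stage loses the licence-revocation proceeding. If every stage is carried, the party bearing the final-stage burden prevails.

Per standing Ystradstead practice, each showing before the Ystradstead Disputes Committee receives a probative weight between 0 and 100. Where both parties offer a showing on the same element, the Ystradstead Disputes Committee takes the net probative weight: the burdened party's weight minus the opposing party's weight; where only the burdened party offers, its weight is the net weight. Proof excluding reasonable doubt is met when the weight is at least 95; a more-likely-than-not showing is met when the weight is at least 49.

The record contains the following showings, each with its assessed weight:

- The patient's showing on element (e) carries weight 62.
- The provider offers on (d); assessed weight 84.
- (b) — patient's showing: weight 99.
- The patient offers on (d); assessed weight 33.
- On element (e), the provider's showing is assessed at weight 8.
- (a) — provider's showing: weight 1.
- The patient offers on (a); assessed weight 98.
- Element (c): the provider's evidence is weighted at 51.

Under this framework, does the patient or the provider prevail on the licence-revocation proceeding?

patient

At Stage 1 the patient must meet proof excluding reasonable doubt (weight is at least 95): on (a) the weight is 98 less the opposing 1 gives net 97, which does reach 95, so (a) meets the standard; on (b) the weight is 99, which does reach 95, so (b) meets the standard.
  Stage 1 carried; the burden shifts to the provider.
At Stage 2 the provider must meet a more-likely-than-not showing (weight is at least 49): on (c) the weight is 51, which does reach 49, so (c) meets the standard; on (d) the weight is 84 less the opposing 33 gives net 51, which does reach 49, so (d) meets the standard.
  The provider carries Stage 2; the patient now bears the burden.
At Stage 3 the patient must meet a more-likely-than-not showing (weight is at least 49): on (e) the weight is 62 less the opposing 8 gives net 54, ≥ 49, so (e) meets the standard.
  The patient carries the last stage.
With every stage satisfied, the patient prevails.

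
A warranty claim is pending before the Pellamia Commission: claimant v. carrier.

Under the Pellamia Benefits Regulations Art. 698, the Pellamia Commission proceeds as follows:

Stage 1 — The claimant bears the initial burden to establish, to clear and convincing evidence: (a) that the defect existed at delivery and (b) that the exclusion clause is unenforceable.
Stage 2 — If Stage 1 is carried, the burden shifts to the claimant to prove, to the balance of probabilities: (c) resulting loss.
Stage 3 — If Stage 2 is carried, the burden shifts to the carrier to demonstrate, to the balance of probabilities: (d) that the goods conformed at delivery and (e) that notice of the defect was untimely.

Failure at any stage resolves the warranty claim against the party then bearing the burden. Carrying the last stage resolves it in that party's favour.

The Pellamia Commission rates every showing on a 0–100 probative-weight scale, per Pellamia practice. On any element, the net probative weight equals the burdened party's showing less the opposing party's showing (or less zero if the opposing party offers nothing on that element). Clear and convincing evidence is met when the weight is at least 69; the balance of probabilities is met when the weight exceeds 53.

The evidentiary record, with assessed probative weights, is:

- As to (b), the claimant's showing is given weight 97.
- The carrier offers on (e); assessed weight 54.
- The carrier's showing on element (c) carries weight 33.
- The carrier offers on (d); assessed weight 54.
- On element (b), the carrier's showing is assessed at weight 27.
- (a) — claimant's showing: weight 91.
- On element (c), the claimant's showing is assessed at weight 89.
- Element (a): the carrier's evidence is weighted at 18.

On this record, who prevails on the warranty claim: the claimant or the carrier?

Stage 1 — burden on claimant; standard: clear and convincing evidence (weight is at least 69).
    (a): 91 − 18 = 73 ≥ 69 [met]
    (b): 97 − 27 = 70 ≥ 69 [met]
  All elements met. The claimant retains the burden for Stage 2.
Stage 2 — burden on claimant; standard: the balance of probabilities (weight exceeds 53).
    (c): 89 − 33 = 56 > 53 [met]
  Stage 2 carried; the burden shifts to the carrier.
Stage 3 — burden on carrier; standard: the balance of probabilities (weight exceeds 53).
    (d): 54 > 53 [met]
    (e): 54 > 53 [met]
  Stage 3 carried; the final stage is satisfied.
Every stage carried; the carrier prevails.

carrier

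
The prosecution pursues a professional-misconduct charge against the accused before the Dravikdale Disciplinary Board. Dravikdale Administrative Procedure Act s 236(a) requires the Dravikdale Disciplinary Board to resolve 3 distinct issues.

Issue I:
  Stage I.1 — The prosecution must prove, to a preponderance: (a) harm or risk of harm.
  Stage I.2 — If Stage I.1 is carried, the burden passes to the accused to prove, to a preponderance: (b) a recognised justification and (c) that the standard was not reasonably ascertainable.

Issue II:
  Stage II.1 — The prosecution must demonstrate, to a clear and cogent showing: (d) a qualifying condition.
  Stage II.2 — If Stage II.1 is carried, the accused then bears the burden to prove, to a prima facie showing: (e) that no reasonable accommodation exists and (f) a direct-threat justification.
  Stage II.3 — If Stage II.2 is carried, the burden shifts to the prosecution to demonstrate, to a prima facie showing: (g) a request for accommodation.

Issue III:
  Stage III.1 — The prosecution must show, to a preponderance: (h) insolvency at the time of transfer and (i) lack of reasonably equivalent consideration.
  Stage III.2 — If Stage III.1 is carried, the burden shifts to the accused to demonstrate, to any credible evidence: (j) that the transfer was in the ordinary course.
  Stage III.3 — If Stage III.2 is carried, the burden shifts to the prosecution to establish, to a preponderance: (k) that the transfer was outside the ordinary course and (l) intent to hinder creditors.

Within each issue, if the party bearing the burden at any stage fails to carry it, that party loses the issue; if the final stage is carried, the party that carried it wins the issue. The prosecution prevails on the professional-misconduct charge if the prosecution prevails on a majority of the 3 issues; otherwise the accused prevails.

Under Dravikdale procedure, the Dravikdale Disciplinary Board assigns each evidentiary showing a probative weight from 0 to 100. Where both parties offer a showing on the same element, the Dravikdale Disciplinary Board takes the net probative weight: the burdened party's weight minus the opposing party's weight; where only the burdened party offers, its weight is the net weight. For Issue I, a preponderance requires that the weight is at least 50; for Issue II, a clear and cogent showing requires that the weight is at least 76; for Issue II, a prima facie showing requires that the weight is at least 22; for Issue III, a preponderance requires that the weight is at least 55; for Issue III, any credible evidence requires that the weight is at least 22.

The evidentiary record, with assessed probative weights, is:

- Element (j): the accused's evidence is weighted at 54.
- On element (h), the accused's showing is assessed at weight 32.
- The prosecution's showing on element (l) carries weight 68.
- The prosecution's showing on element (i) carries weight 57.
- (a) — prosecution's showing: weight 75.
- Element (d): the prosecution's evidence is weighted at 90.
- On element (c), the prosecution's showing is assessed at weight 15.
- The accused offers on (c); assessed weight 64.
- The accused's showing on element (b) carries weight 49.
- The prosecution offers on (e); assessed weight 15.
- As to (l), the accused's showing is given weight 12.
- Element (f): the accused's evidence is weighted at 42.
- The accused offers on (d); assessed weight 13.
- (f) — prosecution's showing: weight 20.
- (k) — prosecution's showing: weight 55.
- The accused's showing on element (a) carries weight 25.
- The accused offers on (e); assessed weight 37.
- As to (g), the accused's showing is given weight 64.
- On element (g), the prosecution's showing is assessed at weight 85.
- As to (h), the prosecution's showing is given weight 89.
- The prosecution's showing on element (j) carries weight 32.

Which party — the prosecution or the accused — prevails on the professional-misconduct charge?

— Issue I —
At Stage I.1 the prosecution must meet a preponderance (weight is at least 50): on (a) the weight is 75 less the opposing 25 gives net 50, ≥ 50, so (a) meets the standard.
  Stage I.1 carried; the burden shifts to the accused.
At Stage I.2 the accused must meet a preponderance (weight is at least 50): on (b) the weight is 49, which does not reach 50, so (b) does not meet the standard; on (c) the weight is 64 less the opposing 15 gives net 49, which does not reach 50, so (c) does not meet the standard.
  Stage I.2 not carried; the accused fails its burden.
The prosecution prevails on this issue.
— Issue II —
Stage II.1 — burden on prosecution; standard: a clear and cogent showing (weight is at least 76).
    (d): 90 − 13 = 77 ≥ 76 [met]
  Stage II.1 carried; the burden shifts to the accused.
Stage II.2 — burden on accused; standard: a prima facie showing (weight is at least 22).
    (e): 37 − 15 = 22 ≥ 22 [met]
    (f): 42 − 20 = 22 ≥ 22 [met]
  All elements met. The burden passes to the prosecution.
Stage II.3 — burden on prosecution; standard: a prima facie showing (weight is at least 22).
    (g): 85 − 64 = 21 < 22 [not met]
  The prosecution does not carry Stage II.3.
So the accused prevails on this issue.
— Issue III —
At Stage III.1 the prosecution must meet a preponderance (weight is at least 55): on (h) the weight is 89 less the opposing 32 gives net 57, ≥ 55, so (h) meets the standard; on (i) the weight is 57, ≥ 55, so (i) meets the standard.
  Stage III.1 is satisfied; the onus moves to the accused.
At Stage III.2 the accused must meet any credible evidence (weight is at least 22): on (j) the weight is 54 less the opposing 32 gives net 22, ≥ 22, so (j) meets the standard.
  All elements met. The burden passes to the prosecution.
At Stage III.3 the prosecution must meet a preponderance (weight is at least 55): on (k) the weight is 55, which does reach 55, so (k) meets the standard; on (l) the weight is 68 less the opposing 12 gives net 56, ≥ 55, so (l) meets the standard.
  Stage III.3 carried; the final stage is satisfied.
With every stage satisfied, the prosecution prevails on this issue.
Per-issue: Issue I → prosecution; Issue II → accused; Issue III → prosecution. The prosecution must prevail on a majority of issues; overall, the prosecution prevails.

prosecution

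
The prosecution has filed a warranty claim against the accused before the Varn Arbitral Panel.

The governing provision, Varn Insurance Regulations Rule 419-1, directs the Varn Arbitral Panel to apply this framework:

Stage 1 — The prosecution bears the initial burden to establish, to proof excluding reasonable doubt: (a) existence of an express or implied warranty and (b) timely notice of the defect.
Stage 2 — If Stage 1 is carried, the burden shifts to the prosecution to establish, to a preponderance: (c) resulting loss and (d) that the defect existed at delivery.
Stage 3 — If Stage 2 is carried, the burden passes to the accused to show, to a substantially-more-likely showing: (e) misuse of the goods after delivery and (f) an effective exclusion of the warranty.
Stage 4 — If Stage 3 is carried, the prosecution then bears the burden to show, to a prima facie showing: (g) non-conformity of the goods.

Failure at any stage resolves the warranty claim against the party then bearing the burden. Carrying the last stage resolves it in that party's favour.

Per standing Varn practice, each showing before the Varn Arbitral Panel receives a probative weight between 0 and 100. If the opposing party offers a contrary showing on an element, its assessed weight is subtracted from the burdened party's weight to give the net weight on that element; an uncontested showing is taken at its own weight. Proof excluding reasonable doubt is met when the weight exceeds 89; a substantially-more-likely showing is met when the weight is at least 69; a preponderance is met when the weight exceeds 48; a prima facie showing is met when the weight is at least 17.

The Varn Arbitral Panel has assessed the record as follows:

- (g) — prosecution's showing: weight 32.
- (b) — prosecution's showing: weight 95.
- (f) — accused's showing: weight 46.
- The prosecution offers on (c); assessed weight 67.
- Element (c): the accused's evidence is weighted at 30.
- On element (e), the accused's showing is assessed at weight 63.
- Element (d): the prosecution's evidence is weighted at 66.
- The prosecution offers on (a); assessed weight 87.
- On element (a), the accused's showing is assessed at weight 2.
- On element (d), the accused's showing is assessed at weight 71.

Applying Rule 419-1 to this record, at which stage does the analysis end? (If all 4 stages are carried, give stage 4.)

stage 1

At Stage 1 the prosecution must meet proof excluding reasonable doubt (weight exceeds 89): on (a) the weight is 87 less the opposing 2 gives net 85, which does not exceed 89, so (a) does not meet the standard; on (b) the weight is 95, > 89, so (b) meets the standard.
  Not every element is met, so the prosecution fails to carry Stage 1.
The accused prevails.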